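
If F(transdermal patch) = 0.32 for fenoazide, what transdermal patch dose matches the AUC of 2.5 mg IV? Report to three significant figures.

D_transdermal = 7.81 mg

For equal systemic exposure: F × D_ev = D_iv
D_ev = D_iv / F = 2.5 / 0.32 = 7.8125 mg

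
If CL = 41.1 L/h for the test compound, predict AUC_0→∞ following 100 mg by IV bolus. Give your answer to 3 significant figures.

AUC_0→∞ = Dose_iv / CL
        = 100 / 41.1 = 2.43309 mg/L·h

AUC = 2.43 mg/L·h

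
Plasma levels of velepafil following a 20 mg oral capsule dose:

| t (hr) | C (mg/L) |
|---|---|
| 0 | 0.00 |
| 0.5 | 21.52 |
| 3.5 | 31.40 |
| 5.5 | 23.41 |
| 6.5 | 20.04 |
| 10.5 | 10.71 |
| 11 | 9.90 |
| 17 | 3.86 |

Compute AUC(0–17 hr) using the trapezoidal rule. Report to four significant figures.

Trapezoidal AUC_0→17:
  [0→0.5]: (0.00+21.52)/2 × 0.5 = 5.38
  [0.5→3.5]: (21.52+31.40)/2 × 3 = 79.38
  [3.5→5.5]: (31.40+23.41)/2 × 2 = 54.81
  [5.5→6.5]: (23.41+20.04)/2 × 1 = 21.725
  [6.5→10.5]: (20.04+10.71)/2 × 4 = 61.5
  [10.5→11]: (10.71+9.90)/2 × 0.5 = 5.1525
  [11→17]: (9.90+3.86)/2 × 6 = 41.28
  Sum = 269.2275 mg/L·hr

AUC = 269.2 mg/L·hr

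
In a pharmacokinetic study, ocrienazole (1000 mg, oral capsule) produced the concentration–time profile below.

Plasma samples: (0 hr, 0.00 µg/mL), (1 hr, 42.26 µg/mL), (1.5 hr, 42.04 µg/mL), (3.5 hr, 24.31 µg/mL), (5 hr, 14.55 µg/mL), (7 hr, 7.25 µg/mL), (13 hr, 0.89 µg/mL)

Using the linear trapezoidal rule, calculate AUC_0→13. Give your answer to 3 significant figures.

AUC = 184 µg/mL·hr

Trapezoidal AUC_0→13:
  [0→1]: (0.00+42.26)/2 × 1 = 21.13
  [1→1.5]: (42.26+42.04)/2 × 0.5 = 21.075
  [1.5→3.5]: (42.04+24.31)/2 × 2 = 66.35
  [3.5→5]: (24.31+14.55)/2 × 1.5 = 29.145
  [5→7]: (14.55+7.25)/2 × 2 = 21.8
  [7→13]: (7.25+0.89)/2 × 6 = 24.42
  Sum = 183.92 µg/mL·hr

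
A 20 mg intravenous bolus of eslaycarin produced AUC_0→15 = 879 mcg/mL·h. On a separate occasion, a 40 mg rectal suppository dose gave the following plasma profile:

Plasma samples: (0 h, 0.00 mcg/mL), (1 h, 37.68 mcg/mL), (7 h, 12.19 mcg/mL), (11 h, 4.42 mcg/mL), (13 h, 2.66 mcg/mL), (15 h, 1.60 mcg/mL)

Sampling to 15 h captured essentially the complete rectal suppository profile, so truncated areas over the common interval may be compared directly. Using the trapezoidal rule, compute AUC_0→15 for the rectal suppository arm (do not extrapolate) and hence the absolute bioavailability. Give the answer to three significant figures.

F = 0.121

Trapezoidal AUC_0→15 (rectal suppository):
  [0→1]: (0.00+37.68)/2 × 1 = 18.84
  [1→7]: (37.68+12.19)/2 × 6 = 149.61
  [7→11]: (12.19+4.42)/2 × 4 = 33.22
  [11→13]: (4.42+2.66)/2 × 2 = 7.08
  [13→15]: (2.66+1.60)/2 × 2 = 4.26
  Sum = 213.01 mcg/mL·h
F = (AUC_ev/D_ev)/(AUC_iv/D_iv) = (213.01/40)/(879/20) = 5.32525/43.95 = 0.1212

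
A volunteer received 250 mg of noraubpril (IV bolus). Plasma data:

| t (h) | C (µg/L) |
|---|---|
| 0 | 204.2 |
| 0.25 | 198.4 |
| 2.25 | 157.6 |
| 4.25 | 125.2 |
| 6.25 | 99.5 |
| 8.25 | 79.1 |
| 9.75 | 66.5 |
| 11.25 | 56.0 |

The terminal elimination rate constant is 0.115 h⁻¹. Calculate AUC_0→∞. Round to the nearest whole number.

AUC = 1780 µg/L·h

Trapezoidal AUC_0→11.25:
  [0→0.25]: (204.2+198.4)/2 × 0.25 = 50.325
  [0.25→2.25]: (198.4+157.6)/2 × 2 = 356.0
  [2.25→4.25]: (157.6+125.2)/2 × 2 = 282.8
  [4.25→6.25]: (125.2+99.5)/2 × 2 = 224.7
  [6.25→8.25]: (99.5+79.1)/2 × 2 = 178.6
  [8.25→9.75]: (79.1+66.5)/2 × 1.5 = 109.2
  [9.75→11.25]: (66.5+56.0)/2 × 1.5 = 91.875
  Sum = 1293.5 µg/L·h
Extrapolated tail: C_last / k_e = 56.0 / 0.115 = 486.957
AUC_0→∞ = 1293.5 + 486.957 = 1780.457 µg/L·h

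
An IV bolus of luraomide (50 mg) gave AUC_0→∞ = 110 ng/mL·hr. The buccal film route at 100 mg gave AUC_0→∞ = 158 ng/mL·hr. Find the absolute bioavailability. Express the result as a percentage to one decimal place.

F = (AUC_ev / D_ev) / (AUC_iv / D_iv)
  = (158/100) / (110/50)
  = 1.58 / 2.2 = 0.7182
  = 71.82%

F = 71.8%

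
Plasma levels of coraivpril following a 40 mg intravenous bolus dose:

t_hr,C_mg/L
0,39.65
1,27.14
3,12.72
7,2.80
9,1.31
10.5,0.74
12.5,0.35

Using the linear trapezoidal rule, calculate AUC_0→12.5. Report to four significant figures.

AUC = 111.0 mg/L·hr

Trapezoidal AUC_0→12.5:
  [0→1]: (39.65+27.14)/2 × 1 = 33.395
  [1→3]: (27.14+12.72)/2 × 2 = 39.86
  [3→7]: (12.72+2.80)/2 × 4 = 31.04
  [7→9]: (2.80+1.31)/2 × 2 = 4.11
  [9→10.5]: (1.31+0.74)/2 × 1.5 = 1.5375
  [10.5→12.5]: (0.74+0.35)/2 × 2 = 1.09
  Sum = 111.0325 mg/L·hr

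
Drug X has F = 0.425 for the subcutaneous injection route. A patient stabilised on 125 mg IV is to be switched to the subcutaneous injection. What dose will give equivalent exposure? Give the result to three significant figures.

D_subcutaneous = 294 mg

For equal systemic exposure: F × D_ev = D_iv
D_ev = D_iv / F = 125 / 0.425 = 294.118 mg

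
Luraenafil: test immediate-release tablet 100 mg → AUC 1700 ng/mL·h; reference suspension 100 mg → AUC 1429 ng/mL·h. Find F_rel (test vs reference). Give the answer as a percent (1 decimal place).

F_rel = 119.0%

F_rel = (AUC_test/D_test) / (AUC_ref/D_ref)
      = (1700/100) / (1429/100)
      = 17 / 14.29 = 1.1896 = 118.96%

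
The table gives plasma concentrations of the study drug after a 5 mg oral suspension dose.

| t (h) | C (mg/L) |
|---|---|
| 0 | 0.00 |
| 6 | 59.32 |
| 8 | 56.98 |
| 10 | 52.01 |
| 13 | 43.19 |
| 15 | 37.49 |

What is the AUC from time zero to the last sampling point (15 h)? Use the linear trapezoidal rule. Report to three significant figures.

Trapezoidal AUC_0→15:
  [0→6]: (0.00+59.32)/2 × 6 = 177.96
  [6→8]: (59.32+56.98)/2 × 2 = 116.3
  [8→10]: (56.98+52.01)/2 × 2 = 108.99
  [10→13]: (52.01+43.19)/2 × 3 = 142.8
  [13→15]: (43.19+37.49)/2 × 2 = 80.68
  Sum = 626.73 mg/L·h

AUC = 627 mg/L·h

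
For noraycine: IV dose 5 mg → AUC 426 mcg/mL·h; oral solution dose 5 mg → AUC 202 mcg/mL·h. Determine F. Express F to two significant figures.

F = (AUC_ev / D_ev) / (AUC_iv / D_iv)
  = (202/5) / (426/5)
  = 40.4 / 85.2 = 0.4742

F = 0.47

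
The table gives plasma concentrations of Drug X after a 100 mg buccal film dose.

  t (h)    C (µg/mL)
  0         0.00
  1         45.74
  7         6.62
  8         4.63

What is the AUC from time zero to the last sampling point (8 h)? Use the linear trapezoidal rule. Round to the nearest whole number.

AUC = 186 µg/mL·h

Trapezoidal AUC_0→8:
  [0→1]: (0.00+45.74)/2 × 1 = 22.87
  [1→7]: (45.74+6.62)/2 × 6 = 157.08
  [7→8]: (6.62+4.63)/2 × 1 = 5.625
  Sum = 185.575 µg/mL·h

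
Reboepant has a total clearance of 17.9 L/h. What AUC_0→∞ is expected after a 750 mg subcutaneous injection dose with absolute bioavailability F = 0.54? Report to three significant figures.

AUC = 22.6 mg/L·h

AUC_0→∞ = F × Dose / CL
        = 0.54 × 750 / 17.9 = 22.6257 mg/L·h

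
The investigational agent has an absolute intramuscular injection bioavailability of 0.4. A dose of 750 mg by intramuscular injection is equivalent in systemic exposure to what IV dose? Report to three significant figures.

Systemic exposure from an extravascular dose = F × D_ev, so the equivalent IV dose is F × D_ev.
D_iv = F × D_ev = 0.4 × 750 = 300 mg

D_iv = 300 mg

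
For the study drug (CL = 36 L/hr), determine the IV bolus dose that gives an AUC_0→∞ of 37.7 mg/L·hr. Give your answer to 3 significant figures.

Dose_iv = CL × AUC_0→∞
     = 36 × 37.7 = 1357.2 mg

Dose = 1360 mg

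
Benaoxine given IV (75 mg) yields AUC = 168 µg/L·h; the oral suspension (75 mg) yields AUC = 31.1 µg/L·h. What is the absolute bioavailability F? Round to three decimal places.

F = 0.185

F = (AUC_ev / D_ev) / (AUC_iv / D_iv)
  = (31.1/75) / (168/75)
  = 0.414667 / 2.24 = 0.1851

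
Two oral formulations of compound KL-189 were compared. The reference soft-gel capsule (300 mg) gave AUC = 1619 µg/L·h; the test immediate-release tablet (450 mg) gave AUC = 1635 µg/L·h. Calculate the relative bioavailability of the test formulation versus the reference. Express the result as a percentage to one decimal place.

F_rel = 67.3%

F_rel = (AUC_test/D_test) / (AUC_ref/D_ref)
      = (1635/450) / (1619/300)
      = 3.63333 / 5.39667 = 0.6733 = 67.33%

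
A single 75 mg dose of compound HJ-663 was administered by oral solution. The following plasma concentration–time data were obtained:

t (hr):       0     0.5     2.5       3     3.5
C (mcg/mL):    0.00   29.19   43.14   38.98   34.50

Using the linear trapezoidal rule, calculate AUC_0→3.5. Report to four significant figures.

Trapezoidal AUC_0→3.5:
  [0→0.5]: (0.00+29.19)/2 × 0.5 = 7.2975
  [0.5→2.5]: (29.19+43.14)/2 × 2 = 72.33
  [2.5→3]: (43.14+38.98)/2 × 0.5 = 20.53
  [3→3.5]: (38.98+34.50)/2 × 0.5 = 18.37
  Sum = 118.5275 mcg/mL·hr

AUC = 118.5 mcg/mL·hr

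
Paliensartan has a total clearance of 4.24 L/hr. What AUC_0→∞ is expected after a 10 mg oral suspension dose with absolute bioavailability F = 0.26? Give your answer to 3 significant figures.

AUC = 0.613 mg/L·hr

AUC_0→∞ = F × Dose / CL
        = 0.26 × 10 / 4.24 = 0.613208 mg/L·hr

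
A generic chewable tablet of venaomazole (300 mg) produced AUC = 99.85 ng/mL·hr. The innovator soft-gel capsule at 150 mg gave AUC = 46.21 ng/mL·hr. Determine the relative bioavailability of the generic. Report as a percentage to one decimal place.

F_rel = 108.0%

F_rel = (AUC_test/D_test) / (AUC_ref/D_ref)
      = (99.85/300) / (46.21/150)
      = 0.332833 / 0.308067 = 1.0804 = 108.04%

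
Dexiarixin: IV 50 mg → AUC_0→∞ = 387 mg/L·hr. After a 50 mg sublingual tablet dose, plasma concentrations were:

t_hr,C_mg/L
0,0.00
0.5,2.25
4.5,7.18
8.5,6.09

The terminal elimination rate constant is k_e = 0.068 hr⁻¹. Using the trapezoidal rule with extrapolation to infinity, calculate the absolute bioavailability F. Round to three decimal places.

Trapezoidal AUC_0→8.5 (sublingual tablet):
  [0→0.5]: (0.00+2.25)/2 × 0.5 = 0.5625
  [0.5→4.5]: (2.25+7.18)/2 × 4 = 18.86
  [4.5→8.5]: (7.18+6.09)/2 × 4 = 26.54
  Sum = 45.9625 mg/L·hr
Tail: C_last/k_e = 6.09/0.068 = 89.559
AUC_0→∞ (sublingual tablet) = 45.9625 + 89.559 = 135.5215 mg/L·hr
F = (AUC_ev/D_ev)/(AUC_iv/D_iv) = (135.5215/50)/(387/50) = 2.71043/7.74 = 0.3502

F = 0.350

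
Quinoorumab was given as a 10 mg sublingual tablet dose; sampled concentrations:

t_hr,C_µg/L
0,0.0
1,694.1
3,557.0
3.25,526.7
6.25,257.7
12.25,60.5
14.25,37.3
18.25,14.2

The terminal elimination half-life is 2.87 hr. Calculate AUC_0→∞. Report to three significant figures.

Trapezoidal AUC_0→18.25:
  [0→1]: (0.0+694.1)/2 × 1 = 347.05
  [1→3]: (694.1+557.0)/2 × 2 = 1251.1
  [3→3.25]: (557.0+526.7)/2 × 0.25 = 135.4625
  [3.25→6.25]: (526.7+257.7)/2 × 3 = 1176.6
  [6.25→12.25]: (257.7+60.5)/2 × 6 = 954.6
  [12.25→14.25]: (60.5+37.3)/2 × 2 = 97.8
  [14.25→18.25]: (37.3+14.2)/2 × 4 = 103.0
  Sum = 4065.6125 µg/L·hr
k_e = ln2 / t½ = 0.693147 / 2.87 = 0.2415 hr^-1
Extrapolated tail: C_last / k_e = 14.2 / 0.2415 = 58.799
AUC_0→∞ = 4065.6125 + 58.799 = 4124.4115 µg/L·hr

AUC = 4120 µg/L·hr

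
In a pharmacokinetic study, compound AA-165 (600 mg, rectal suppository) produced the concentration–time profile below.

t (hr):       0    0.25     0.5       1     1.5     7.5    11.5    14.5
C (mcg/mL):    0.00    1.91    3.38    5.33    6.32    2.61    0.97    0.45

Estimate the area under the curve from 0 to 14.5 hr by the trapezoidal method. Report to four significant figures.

AUC = 42.07 mcg/mL·hr

Trapezoidal AUC_0→14.5:
  [0→0.25]: (0.00+1.91)/2 × 0.25 = 0.23875
  [0.25→0.5]: (1.91+3.38)/2 × 0.25 = 0.66125
  [0.5→1]: (3.38+5.33)/2 × 0.5 = 2.1775
  [1→1.5]: (5.33+6.32)/2 × 0.5 = 2.9125
  [1.5→7.5]: (6.32+2.61)/2 × 6 = 26.79
  [7.5→11.5]: (2.61+0.97)/2 × 4 = 7.16
  [11.5→14.5]: (0.97+0.45)/2 × 3 = 2.13
  Sum = 42.07 mcg/mL·hr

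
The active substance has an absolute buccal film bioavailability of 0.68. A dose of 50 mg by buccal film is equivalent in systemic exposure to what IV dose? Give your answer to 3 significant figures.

D_iv = 34.0 mg

Systemic exposure from an extravascular dose = F × D_ev, so the equivalent IV dose is F × D_ev.
D_iv = F × D_ev = 0.68 × 50 = 34 mg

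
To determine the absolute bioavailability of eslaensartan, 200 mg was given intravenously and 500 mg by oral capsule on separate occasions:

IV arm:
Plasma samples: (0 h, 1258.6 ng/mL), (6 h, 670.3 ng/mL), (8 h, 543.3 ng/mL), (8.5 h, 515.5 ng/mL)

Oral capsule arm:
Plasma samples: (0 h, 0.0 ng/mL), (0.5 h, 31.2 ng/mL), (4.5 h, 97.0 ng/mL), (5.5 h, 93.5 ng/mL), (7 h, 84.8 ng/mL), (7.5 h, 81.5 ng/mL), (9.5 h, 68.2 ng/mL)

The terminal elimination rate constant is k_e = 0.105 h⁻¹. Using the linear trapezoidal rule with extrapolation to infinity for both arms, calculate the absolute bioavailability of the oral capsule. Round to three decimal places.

Trapezoidal AUC_0→8.5 (IV):
  [0→6]: (1258.6+670.3)/2 × 6 = 5786.7
  [6→8]: (670.3+543.3)/2 × 2 = 1213.6
  [8→8.5]: (543.3+515.5)/2 × 0.5 = 264.7
  Sum = 7265.0 ng/mL·h
IV tail: 515.5/0.105 = 4909.524; AUC_iv,0→∞ = 7265.0 + 4909.524 = 12174.524 ng/mL·h
Trapezoidal AUC_0→9.5 (oral capsule):
  [0→0.5]: (0.0+31.2)/2 × 0.5 = 7.8
  [0.5→4.5]: (31.2+97.0)/2 × 4 = 256.4
  [4.5→5.5]: (97.0+93.5)/2 × 1 = 95.25
  [5.5→7]: (93.5+84.8)/2 × 1.5 = 133.725
  [7→7.5]: (84.8+81.5)/2 × 0.5 = 41.575
  [7.5→9.5]: (81.5+68.2)/2 × 2 = 149.7
  Sum = 684.45 ng/mL·h
oral capsule tail: 68.2/0.105 = 649.524; AUC_ev,0→∞ = 684.45 + 649.524 = 1333.974 ng/mL·h
F = (AUC_ev/D_ev)/(AUC_iv/D_iv) = (1333.974/500)/(12174.524/200) = 2.667948/60.87262 = 0.0438

F = 0.044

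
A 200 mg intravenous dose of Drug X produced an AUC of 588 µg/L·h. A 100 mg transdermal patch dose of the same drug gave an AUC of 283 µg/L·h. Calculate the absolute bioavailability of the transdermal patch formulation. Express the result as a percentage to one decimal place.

F = (AUC_ev / D_ev) / (AUC_iv / D_iv)
  = (283/100) / (588/200)
  = 2.83 / 2.94 = 0.9626
  = 96.26%

F = 96.3%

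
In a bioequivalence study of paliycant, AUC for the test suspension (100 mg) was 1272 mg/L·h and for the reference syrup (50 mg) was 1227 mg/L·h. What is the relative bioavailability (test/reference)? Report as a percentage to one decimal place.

F_rel = 51.8%

F_rel = (AUC_test/D_test) / (AUC_ref/D_ref)
      = (1272/100) / (1227/50)
      = 12.72 / 24.54 = 0.5183 = 51.83%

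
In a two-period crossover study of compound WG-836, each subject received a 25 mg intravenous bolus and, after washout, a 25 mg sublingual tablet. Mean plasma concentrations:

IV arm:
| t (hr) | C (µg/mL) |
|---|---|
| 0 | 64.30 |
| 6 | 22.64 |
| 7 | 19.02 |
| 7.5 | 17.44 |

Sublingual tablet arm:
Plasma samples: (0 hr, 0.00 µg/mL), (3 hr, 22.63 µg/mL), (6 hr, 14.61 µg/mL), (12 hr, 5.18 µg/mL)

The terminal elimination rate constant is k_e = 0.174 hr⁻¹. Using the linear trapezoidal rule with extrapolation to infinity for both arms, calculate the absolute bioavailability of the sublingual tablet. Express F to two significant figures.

F = 0.46

Trapezoidal AUC_0→7.5 (IV):
  [0→6]: (64.30+22.64)/2 × 6 = 260.82
  [6→7]: (22.64+19.02)/2 × 1 = 20.83
  [7→7.5]: (19.02+17.44)/2 × 0.5 = 9.115
  Sum = 290.765 µg/mL·hr
IV tail: 17.44/0.174 = 100.230; AUC_iv,0→∞ = 290.765 + 100.230 = 390.995 µg/mL·hr
Trapezoidal AUC_0→12 (sublingual tablet):
  [0→3]: (0.00+22.63)/2 × 3 = 33.945
  [3→6]: (22.63+14.61)/2 × 3 = 55.86
  [6→12]: (14.61+5.18)/2 × 6 = 59.37
  Sum = 149.175 µg/mL·hr
sublingual tablet tail: 5.18/0.174 = 29.770; AUC_ev,0→∞ = 149.175 + 29.770 = 178.945 µg/mL·hr
F = (AUC_ev/D_ev)/(AUC_iv/D_iv) = (178.945/25)/(390.995/25) = 7.1578/15.6398 = 0.4577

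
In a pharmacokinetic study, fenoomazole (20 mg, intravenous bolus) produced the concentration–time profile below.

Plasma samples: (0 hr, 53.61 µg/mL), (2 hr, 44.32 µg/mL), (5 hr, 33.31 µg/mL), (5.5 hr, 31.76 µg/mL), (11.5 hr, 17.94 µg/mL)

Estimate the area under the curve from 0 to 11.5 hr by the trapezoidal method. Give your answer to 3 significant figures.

Trapezoidal AUC_0→11.5:
  [0→2]: (53.61+44.32)/2 × 2 = 97.93
  [2→5]: (44.32+33.31)/2 × 3 = 116.445
  [5→5.5]: (33.31+31.76)/2 × 0.5 = 16.2675
  [5.5→11.5]: (31.76+17.94)/2 × 6 = 149.1
  Sum = 379.7425 µg/mL·hr

AUC = 380 µg/mL·hr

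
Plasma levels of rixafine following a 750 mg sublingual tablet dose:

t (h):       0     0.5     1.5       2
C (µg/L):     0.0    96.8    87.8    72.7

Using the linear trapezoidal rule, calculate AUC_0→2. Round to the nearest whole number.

AUC = 157 µg/L·h

Trapezoidal AUC_0→2:
  [0→0.5]: (0.0+96.8)/2 × 0.5 = 24.2
  [0.5→1.5]: (96.8+87.8)/2 × 1 = 92.3
  [1.5→2]: (87.8+72.7)/2 × 0.5 = 40.125
  Sum = 156.625 µg/L·h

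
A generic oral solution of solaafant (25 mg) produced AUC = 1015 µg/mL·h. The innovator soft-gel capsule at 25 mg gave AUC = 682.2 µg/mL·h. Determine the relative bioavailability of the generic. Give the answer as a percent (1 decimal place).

F_rel = 148.8%

F_rel = (AUC_test/D_test) / (AUC_ref/D_ref)
      = (1015/25) / (682.2/25)
      = 40.6 / 27.288 = 1.4878 = 148.78%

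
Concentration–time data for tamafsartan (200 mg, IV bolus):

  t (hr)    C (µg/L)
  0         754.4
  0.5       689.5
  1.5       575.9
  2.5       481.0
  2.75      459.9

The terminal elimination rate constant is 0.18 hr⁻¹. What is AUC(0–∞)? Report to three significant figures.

Trapezoidal AUC_0→2.75:
  [0→0.5]: (754.4+689.5)/2 × 0.5 = 360.975
  [0.5→1.5]: (689.5+575.9)/2 × 1 = 632.7
  [1.5→2.5]: (575.9+481.0)/2 × 1 = 528.45
  [2.5→2.75]: (481.0+459.9)/2 × 0.25 = 117.6125
  Sum = 1639.7375 µg/L·hr
Extrapolated tail: C_last / k_e = 459.9 / 0.18 = 2555.000
AUC_0→∞ = 1639.7375 + 2555.000 = 4194.7375 µg/L·hr

AUC = 4190 µg/L·hr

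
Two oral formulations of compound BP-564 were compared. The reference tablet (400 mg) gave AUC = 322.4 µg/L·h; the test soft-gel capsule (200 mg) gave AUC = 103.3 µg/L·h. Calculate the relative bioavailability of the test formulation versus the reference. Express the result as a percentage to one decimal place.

F_rel = (AUC_test/D_test) / (AUC_ref/D_ref)
      = (103.3/200) / (322.4/400)
      = 0.5165 / 0.806 = 0.6408 = 64.08%

F_rel = 64.1%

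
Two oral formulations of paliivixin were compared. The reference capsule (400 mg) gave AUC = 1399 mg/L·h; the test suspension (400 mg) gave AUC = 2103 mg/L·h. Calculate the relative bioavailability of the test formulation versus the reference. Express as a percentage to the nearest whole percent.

F_rel = 150%

F_rel = (AUC_test/D_test) / (AUC_ref/D_ref)
      = (2103/400) / (1399/400)
      = 5.2575 / 3.4975 = 1.5032 = 150.32%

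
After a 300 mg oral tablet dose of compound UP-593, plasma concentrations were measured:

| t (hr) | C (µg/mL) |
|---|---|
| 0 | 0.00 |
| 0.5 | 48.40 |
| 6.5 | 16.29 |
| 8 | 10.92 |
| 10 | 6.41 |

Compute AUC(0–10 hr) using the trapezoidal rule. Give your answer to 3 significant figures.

Trapezoidal AUC_0→10:
  [0→0.5]: (0.00+48.40)/2 × 0.5 = 12.1
  [0.5→6.5]: (48.40+16.29)/2 × 6 = 194.07
  [6.5→8]: (16.29+10.92)/2 × 1.5 = 20.4075
  [8→10]: (10.92+6.41)/2 × 2 = 17.33
  Sum = 243.9075 µg/mL·hr

AUC = 244 µg/mL·hr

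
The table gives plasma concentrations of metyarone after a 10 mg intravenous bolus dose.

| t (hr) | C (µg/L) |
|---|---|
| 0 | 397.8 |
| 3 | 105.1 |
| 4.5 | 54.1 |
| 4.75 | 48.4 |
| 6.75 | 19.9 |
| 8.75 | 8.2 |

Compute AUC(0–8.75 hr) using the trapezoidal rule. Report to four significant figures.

Trapezoidal AUC_0→8.75:
  [0→3]: (397.8+105.1)/2 × 3 = 754.35
  [3→4.5]: (105.1+54.1)/2 × 1.5 = 119.4
  [4.5→4.75]: (54.1+48.4)/2 × 0.25 = 12.8125
  [4.75→6.75]: (48.4+19.9)/2 × 2 = 68.3
  [6.75→8.75]: (19.9+8.2)/2 × 2 = 28.1
  Sum = 982.9625 µg/L·hr

AUC = 983.0 µg/L·hr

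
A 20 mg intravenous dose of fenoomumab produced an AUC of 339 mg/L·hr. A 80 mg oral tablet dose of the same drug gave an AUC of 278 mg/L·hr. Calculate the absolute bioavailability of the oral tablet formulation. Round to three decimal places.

F = (AUC_ev / D_ev) / (AUC_iv / D_iv)
  = (278/80) / (339/20)
  = 3.475 / 16.95 = 0.2050

F = 0.205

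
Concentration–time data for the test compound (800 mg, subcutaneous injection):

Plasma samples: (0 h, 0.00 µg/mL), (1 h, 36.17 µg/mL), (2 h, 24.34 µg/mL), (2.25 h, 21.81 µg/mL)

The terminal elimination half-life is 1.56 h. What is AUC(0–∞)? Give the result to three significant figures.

AUC = 103 µg/mL·h

Trapezoidal AUC_0→2.25:
  [0→1]: (0.00+36.17)/2 × 1 = 18.085
  [1→2]: (36.17+24.34)/2 × 1 = 30.255
  [2→2.25]: (24.34+21.81)/2 × 0.25 = 5.76875
  Sum = 54.10875 µg/mL·h
k_e = ln2 / t½ = 0.693147 / 1.56 = 0.4443 h^-1
Extrapolated tail: C_last / k_e = 21.81 / 0.4443 = 49.088
AUC_0→∞ = 54.10875 + 49.088 = 103.19675 µg/mL·h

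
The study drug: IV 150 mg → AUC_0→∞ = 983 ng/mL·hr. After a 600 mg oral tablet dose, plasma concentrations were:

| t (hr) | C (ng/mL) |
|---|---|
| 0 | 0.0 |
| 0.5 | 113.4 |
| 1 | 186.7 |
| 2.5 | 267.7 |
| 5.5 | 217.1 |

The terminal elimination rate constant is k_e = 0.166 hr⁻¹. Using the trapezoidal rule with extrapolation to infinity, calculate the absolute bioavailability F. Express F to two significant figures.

Trapezoidal AUC_0→5.5 (oral tablet):
  [0→0.5]: (0.0+113.4)/2 × 0.5 = 28.35
  [0.5→1]: (113.4+186.7)/2 × 0.5 = 75.025
  [1→2.5]: (186.7+267.7)/2 × 1.5 = 340.8
  [2.5→5.5]: (267.7+217.1)/2 × 3 = 727.2
  Sum = 1171.375 ng/mL·hr
Tail: C_last/k_e = 217.1/0.166 = 1307.831
AUC_0→∞ (oral tablet) = 1171.375 + 1307.831 = 2479.206 ng/mL·hr
F = (AUC_ev/D_ev)/(AUC_iv/D_iv) = (2479.206/600)/(983/150) = 4.13201/6.55333 = 0.6305

F = 0.63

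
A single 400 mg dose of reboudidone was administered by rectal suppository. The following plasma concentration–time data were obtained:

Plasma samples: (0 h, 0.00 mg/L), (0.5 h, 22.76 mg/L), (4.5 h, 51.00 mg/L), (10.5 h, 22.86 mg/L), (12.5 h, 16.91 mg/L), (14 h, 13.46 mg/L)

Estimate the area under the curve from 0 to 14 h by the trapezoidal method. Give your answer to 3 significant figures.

Trapezoidal AUC_0→14:
  [0→0.5]: (0.00+22.76)/2 × 0.5 = 5.69
  [0.5→4.5]: (22.76+51.00)/2 × 4 = 147.52
  [4.5→10.5]: (51.00+22.86)/2 × 6 = 221.58
  [10.5→12.5]: (22.86+16.91)/2 × 2 = 39.77
  [12.5→14]: (16.91+13.46)/2 × 1.5 = 22.7775
  Sum = 437.3375 mg/L·h

AUC = 437 mg/L·h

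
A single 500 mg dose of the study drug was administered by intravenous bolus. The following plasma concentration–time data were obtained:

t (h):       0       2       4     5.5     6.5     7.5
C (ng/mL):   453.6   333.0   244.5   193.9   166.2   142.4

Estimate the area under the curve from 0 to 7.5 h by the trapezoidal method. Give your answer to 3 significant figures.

Trapezoidal AUC_0→7.5:
  [0→2]: (453.6+333.0)/2 × 2 = 786.6
  [2→4]: (333.0+244.5)/2 × 2 = 577.5
  [4→5.5]: (244.5+193.9)/2 × 1.5 = 328.8
  [5.5→6.5]: (193.9+166.2)/2 × 1 = 180.05
  [6.5→7.5]: (166.2+142.4)/2 × 1 = 154.3
  Sum = 2027.25 ng/mL·h

AUC = 2030 ng/mL·h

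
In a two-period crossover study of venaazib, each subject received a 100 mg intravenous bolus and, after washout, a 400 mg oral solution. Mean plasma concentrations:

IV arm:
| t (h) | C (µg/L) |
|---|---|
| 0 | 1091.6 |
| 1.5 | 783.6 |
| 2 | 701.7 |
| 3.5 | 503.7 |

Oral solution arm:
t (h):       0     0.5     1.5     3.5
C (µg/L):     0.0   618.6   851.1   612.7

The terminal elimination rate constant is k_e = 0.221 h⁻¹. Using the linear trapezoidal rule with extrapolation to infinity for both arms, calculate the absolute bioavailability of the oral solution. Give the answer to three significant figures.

Trapezoidal AUC_0→3.5 (IV):
  [0→1.5]: (1091.6+783.6)/2 × 1.5 = 1406.4
  [1.5→2]: (783.6+701.7)/2 × 0.5 = 371.325
  [2→3.5]: (701.7+503.7)/2 × 1.5 = 904.05
  Sum = 2681.775 µg/L·h
IV tail: 503.7/0.221 = 2279.186; AUC_iv,0→∞ = 2681.775 + 2279.186 = 4960.961 µg/L·h
Trapezoidal AUC_0→3.5 (oral solution):
  [0→0.5]: (0.0+618.6)/2 × 0.5 = 154.65
  [0.5→1.5]: (618.6+851.1)/2 × 1 = 734.85
  [1.5→3.5]: (851.1+612.7)/2 × 2 = 1463.8
  Sum = 2353.3 µg/L·h
oral solution tail: 612.7/0.221 = 2772.398; AUC_ev,0→∞ = 2353.3 + 2772.398 = 5125.698 µg/L·h
F = (AUC_ev/D_ev)/(AUC_iv/D_iv) = (5125.698/400)/(4960.961/100) = 12.814245/49.60961 = 0.2583

F = 0.258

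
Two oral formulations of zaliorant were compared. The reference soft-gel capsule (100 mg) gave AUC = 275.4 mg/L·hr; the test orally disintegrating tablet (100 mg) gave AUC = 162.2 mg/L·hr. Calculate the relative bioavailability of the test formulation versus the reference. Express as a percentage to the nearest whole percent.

F_rel = 59%

F_rel = (AUC_test/D_test) / (AUC_ref/D_ref)
      = (162.2/100) / (275.4/100)
      = 1.622 / 2.754 = 0.5890 = 58.90%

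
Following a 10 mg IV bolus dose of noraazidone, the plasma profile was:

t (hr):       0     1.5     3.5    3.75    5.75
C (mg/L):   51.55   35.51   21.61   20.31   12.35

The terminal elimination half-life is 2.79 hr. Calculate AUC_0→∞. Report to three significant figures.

AUC = 210 mg/L·hr

Trapezoidal AUC_0→5.75:
  [0→1.5]: (51.55+35.51)/2 × 1.5 = 65.295
  [1.5→3.5]: (35.51+21.61)/2 × 2 = 57.12
  [3.5→3.75]: (21.61+20.31)/2 × 0.25 = 5.24
  [3.75→5.75]: (20.31+12.35)/2 × 2 = 32.66
  Sum = 160.315 mg/L·hr
k_e = ln2 / t½ = 0.693147 / 2.79 = 0.2484 hr^-1
Extrapolated tail: C_last / k_e = 12.35 / 0.2484 = 49.718
AUC_0→∞ = 160.315 + 49.718 = 210.033 mg/L·hr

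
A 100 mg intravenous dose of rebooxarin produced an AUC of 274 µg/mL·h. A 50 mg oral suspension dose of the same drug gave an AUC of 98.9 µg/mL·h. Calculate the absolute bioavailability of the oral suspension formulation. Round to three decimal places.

F = 0.722

F = (AUC_ev / D_ev) / (AUC_iv / D_iv)
  = (98.9/50) / (274/100)
  = 1.978 / 2.74 = 0.7219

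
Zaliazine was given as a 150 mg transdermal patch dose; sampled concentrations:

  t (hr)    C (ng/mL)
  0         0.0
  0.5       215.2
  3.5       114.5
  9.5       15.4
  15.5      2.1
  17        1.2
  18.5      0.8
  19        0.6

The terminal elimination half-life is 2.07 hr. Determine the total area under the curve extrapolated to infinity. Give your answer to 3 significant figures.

AUC = 997 ng/mL·hr

Trapezoidal AUC_0→19:
  [0→0.5]: (0.0+215.2)/2 × 0.5 = 53.8
  [0.5→3.5]: (215.2+114.5)/2 × 3 = 494.55
  [3.5→9.5]: (114.5+15.4)/2 × 6 = 389.7
  [9.5→15.5]: (15.4+2.1)/2 × 6 = 52.5
  [15.5→17]: (2.1+1.2)/2 × 1.5 = 2.475
  [17→18.5]: (1.2+0.8)/2 × 1.5 = 1.5
  [18.5→19]: (0.8+0.6)/2 × 0.5 = 0.35
  Sum = 994.875 ng/mL·hr
k_e = ln2 / t½ = 0.693147 / 2.07 = 0.3349 hr^-1
Extrapolated tail: C_last / k_e = 0.6 / 0.3349 = 1.792
AUC_0→∞ = 994.875 + 1.792 = 996.667 ng/mL·hr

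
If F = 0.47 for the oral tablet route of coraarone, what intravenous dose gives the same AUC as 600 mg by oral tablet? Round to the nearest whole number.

Systemic exposure from an extravascular dose = F × D_ev, so the equivalent IV dose is F × D_ev.
D_iv = F × D_ev = 0.47 × 600 = 282 mg

D_iv = 282 mg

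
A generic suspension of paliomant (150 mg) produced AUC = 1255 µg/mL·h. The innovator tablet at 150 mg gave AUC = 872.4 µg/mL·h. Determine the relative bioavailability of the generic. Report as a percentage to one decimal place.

F_rel = (AUC_test/D_test) / (AUC_ref/D_ref)
      = (1255/150) / (872.4/150)
      = 8.36667 / 5.816 = 1.4386 = 143.86%

F_rel = 143.9%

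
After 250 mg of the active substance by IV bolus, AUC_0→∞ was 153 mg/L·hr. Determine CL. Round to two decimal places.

CL = Dose_iv / AUC_0→∞
   = 250 / 153 = 1.63399 L/hr

CL = 1.63 L/hr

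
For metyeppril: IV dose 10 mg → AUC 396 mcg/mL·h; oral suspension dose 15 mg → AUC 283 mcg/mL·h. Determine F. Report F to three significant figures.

F = 0.476

F = (AUC_ev / D_ev) / (AUC_iv / D_iv)
  = (283/15) / (396/10)
  = 18.8667 / 39.6 = 0.4764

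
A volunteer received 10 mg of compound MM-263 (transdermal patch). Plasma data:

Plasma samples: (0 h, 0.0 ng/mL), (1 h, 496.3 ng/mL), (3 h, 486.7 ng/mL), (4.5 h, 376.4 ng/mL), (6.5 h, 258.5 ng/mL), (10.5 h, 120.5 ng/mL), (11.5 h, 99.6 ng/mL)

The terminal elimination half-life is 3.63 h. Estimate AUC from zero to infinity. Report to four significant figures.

AUC = 3903 ng/mL·h

Trapezoidal AUC_0→11.5:
  [0→1]: (0.0+496.3)/2 × 1 = 248.15
  [1→3]: (496.3+486.7)/2 × 2 = 983.0
  [3→4.5]: (486.7+376.4)/2 × 1.5 = 647.325
  [4.5→6.5]: (376.4+258.5)/2 × 2 = 634.9
  [6.5→10.5]: (258.5+120.5)/2 × 4 = 758.0
  [10.5→11.5]: (120.5+99.6)/2 × 1 = 110.05
  Sum = 3381.425 ng/mL·h
k_e = ln2 / t½ = 0.693147 / 3.63 = 0.1909 h^-1
Extrapolated tail: C_last / k_e = 99.6 / 0.1909 = 521.739
AUC_0→∞ = 3381.425 + 521.739 = 3903.164 ng/mL·h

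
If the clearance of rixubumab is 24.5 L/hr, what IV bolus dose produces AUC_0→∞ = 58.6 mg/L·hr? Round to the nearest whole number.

Dose_iv = CL × AUC_0→∞
     = 24.5 × 58.6 = 1435.7 mg

Dose = 1436 mg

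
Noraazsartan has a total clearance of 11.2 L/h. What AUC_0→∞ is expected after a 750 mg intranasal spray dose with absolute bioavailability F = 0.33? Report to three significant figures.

AUC = 22.1 mg/L·h

AUC_0→∞ = F × Dose / CL
        = 0.33 × 750 / 11.2 = 22.0982 mg/L·h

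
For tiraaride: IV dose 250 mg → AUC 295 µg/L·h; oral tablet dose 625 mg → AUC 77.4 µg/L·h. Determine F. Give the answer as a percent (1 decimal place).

F = 10.5%

F = (AUC_ev / D_ev) / (AUC_iv / D_iv)
  = (77.4/625) / (295/250)
  = 0.12384 / 1.18 = 0.1049
  = 10.49%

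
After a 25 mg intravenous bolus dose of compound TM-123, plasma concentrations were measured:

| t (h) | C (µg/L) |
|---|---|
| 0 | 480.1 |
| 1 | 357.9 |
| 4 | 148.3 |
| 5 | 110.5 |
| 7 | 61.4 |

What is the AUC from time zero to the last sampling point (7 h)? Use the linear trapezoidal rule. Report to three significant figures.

AUC = 1480 µg/L·h

Trapezoidal AUC_0→7:
  [0→1]: (480.1+357.9)/2 × 1 = 419.0
  [1→4]: (357.9+148.3)/2 × 3 = 759.3
  [4→5]: (148.3+110.5)/2 × 1 = 129.4
  [5→7]: (110.5+61.4)/2 × 2 = 171.9
  Sum = 1479.6 µg/L·h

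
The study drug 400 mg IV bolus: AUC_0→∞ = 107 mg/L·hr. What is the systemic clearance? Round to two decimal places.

CL = Dose_iv / AUC_0→∞
   = 400 / 107 = 3.73832 L/hr

CL = 3.74 L/hr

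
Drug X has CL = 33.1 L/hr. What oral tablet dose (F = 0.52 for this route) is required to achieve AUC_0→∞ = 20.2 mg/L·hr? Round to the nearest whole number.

Dose = 1286 mg

Dose = CL × AUC_0→∞ / F
     = 33.1 × 20.2 / 0.52 = 1285.81 mg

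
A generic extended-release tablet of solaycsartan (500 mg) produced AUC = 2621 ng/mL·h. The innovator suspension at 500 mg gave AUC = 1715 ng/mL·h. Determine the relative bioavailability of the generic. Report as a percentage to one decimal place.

F_rel = 152.8%

F_rel = (AUC_test/D_test) / (AUC_ref/D_ref)
      = (2621/500) / (1715/500)
      = 5.242 / 3.43 = 1.5283 = 152.83%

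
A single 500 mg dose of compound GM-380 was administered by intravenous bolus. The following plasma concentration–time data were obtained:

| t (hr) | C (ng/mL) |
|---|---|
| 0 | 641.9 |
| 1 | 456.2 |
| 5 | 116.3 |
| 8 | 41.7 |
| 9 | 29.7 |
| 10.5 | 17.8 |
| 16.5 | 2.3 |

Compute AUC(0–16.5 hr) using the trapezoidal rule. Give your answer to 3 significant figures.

Trapezoidal AUC_0→16.5:
  [0→1]: (641.9+456.2)/2 × 1 = 549.05
  [1→5]: (456.2+116.3)/2 × 4 = 1145.0
  [5→8]: (116.3+41.7)/2 × 3 = 237.0
  [8→9]: (41.7+29.7)/2 × 1 = 35.7
  [9→10.5]: (29.7+17.8)/2 × 1.5 = 35.625
  [10.5→16.5]: (17.8+2.3)/2 × 6 = 60.3
  Sum = 2062.675 ng/mL·hr

AUC = 2060 ng/mL·hr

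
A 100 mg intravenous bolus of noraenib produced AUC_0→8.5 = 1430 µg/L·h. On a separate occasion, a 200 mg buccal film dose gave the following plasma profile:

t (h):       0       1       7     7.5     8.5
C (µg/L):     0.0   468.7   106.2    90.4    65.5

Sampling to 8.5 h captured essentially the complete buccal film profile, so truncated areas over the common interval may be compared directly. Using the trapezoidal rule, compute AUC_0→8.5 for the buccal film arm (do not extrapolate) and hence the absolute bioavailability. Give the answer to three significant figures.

F = 0.729

Trapezoidal AUC_0→8.5 (buccal film):
  [0→1]: (0.0+468.7)/2 × 1 = 234.35
  [1→7]: (468.7+106.2)/2 × 6 = 1724.7
  [7→7.5]: (106.2+90.4)/2 × 0.5 = 49.15
  [7.5→8.5]: (90.4+65.5)/2 × 1 = 77.95
  Sum = 2086.15 µg/L·h
F = (AUC_ev/D_ev)/(AUC_iv/D_iv) = (2086.15/200)/(1430/100) = 10.43075/14.3 = 0.7294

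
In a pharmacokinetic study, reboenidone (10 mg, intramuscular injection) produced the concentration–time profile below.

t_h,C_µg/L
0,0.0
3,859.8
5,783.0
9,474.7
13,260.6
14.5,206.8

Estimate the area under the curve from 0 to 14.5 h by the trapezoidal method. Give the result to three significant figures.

AUC = 7270 µg/L·h

Trapezoidal AUC_0→14.5:
  [0→3]: (0.0+859.8)/2 × 3 = 1289.7
  [3→5]: (859.8+783.0)/2 × 2 = 1642.8
  [5→9]: (783.0+474.7)/2 × 4 = 2515.4
  [9→13]: (474.7+260.6)/2 × 4 = 1470.6
  [13→14.5]: (260.6+206.8)/2 × 1.5 = 350.55
  Sum = 7269.05 µg/L·h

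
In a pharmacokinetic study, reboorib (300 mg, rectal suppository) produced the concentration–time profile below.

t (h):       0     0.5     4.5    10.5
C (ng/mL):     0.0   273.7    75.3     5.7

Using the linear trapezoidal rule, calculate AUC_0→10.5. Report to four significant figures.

Trapezoidal AUC_0→10.5:
  [0→0.5]: (0.0+273.7)/2 × 0.5 = 68.425
  [0.5→4.5]: (273.7+75.3)/2 × 4 = 698.0
  [4.5→10.5]: (75.3+5.7)/2 × 6 = 243.0
  Sum = 1009.425 ng/mL·h

AUC = 1009 ng/mL·h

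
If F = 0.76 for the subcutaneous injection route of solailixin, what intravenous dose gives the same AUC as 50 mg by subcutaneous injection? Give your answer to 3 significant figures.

Systemic exposure from an extravascular dose = F × D_ev, so the equivalent IV dose is F × D_ev.
D_iv = F × D_ev = 0.76 × 50 = 38 mg

D_iv = 38.0 mg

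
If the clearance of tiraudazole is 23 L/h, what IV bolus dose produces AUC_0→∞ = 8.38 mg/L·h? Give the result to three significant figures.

Dose = 193 mg

Dose_iv = CL × AUC_0→∞
     = 23 × 8.38 = 192.74 mg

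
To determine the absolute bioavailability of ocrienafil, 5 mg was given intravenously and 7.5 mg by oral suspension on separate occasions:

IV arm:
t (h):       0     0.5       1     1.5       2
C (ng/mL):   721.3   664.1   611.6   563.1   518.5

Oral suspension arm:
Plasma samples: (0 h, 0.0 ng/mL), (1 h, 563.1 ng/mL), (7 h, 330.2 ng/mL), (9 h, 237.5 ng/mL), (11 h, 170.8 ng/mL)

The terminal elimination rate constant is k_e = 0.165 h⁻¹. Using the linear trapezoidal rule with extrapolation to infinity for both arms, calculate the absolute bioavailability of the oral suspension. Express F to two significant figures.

Trapezoidal AUC_0→2 (IV):
  [0→0.5]: (721.3+664.1)/2 × 0.5 = 346.35
  [0.5→1]: (664.1+611.6)/2 × 0.5 = 318.925
  [1→1.5]: (611.6+563.1)/2 × 0.5 = 293.675
  [1.5→2]: (563.1+518.5)/2 × 0.5 = 270.4
  Sum = 1229.35 ng/mL·h
IV tail: 518.5/0.165 = 3142.424; AUC_iv,0→∞ = 1229.35 + 3142.424 = 4371.774 ng/mL·h
Trapezoidal AUC_0→11 (oral suspension):
  [0→1]: (0.0+563.1)/2 × 1 = 281.55
  [1→7]: (563.1+330.2)/2 × 6 = 2679.9
  [7→9]: (330.2+237.5)/2 × 2 = 567.7
  [9→11]: (237.5+170.8)/2 × 2 = 408.3
  Sum = 3937.45 ng/mL·h
oral suspension tail: 170.8/0.165 = 1035.152; AUC_ev,0→∞ = 3937.45 + 1035.152 = 4972.602 ng/mL·h
F = (AUC_ev/D_ev)/(AUC_iv/D_iv) = (4972.602/7.5)/(4371.774/5) = 663.0136/874.3548 = 0.7583

F = 0.76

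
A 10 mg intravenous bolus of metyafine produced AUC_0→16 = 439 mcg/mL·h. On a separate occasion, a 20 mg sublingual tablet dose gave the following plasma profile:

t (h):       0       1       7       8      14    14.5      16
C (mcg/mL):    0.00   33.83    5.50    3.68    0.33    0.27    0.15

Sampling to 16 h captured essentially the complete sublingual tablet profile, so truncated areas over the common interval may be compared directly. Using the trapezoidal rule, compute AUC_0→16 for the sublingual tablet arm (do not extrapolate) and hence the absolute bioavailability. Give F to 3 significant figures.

F = 0.173

Trapezoidal AUC_0→16 (sublingual tablet):
  [0→1]: (0.00+33.83)/2 × 1 = 16.915
  [1→7]: (33.83+5.50)/2 × 6 = 117.99
  [7→8]: (5.50+3.68)/2 × 1 = 4.59
  [8→14]: (3.68+0.33)/2 × 6 = 12.03
  [14→14.5]: (0.33+0.27)/2 × 0.5 = 0.15
  [14.5→16]: (0.27+0.15)/2 × 1.5 = 0.315
  Sum = 151.99 mcg/mL·h
F = (AUC_ev/D_ev)/(AUC_iv/D_iv) = (151.99/20)/(439/10) = 7.5995/43.9 = 0.1731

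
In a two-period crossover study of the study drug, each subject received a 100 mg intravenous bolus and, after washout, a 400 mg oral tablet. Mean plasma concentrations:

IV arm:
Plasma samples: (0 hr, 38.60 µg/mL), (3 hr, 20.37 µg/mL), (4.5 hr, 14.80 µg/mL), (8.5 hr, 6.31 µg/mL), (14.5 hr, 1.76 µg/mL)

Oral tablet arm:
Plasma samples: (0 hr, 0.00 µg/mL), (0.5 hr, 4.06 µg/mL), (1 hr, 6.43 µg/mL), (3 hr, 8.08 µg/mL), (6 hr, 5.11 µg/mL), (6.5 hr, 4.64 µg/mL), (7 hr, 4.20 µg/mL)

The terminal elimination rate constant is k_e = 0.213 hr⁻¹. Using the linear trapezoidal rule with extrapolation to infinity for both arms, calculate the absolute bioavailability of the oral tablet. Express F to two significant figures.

Trapezoidal AUC_0→14.5 (IV):
  [0→3]: (38.60+20.37)/2 × 3 = 88.455
  [3→4.5]: (20.37+14.80)/2 × 1.5 = 26.3775
  [4.5→8.5]: (14.80+6.31)/2 × 4 = 42.22
  [8.5→14.5]: (6.31+1.76)/2 × 6 = 24.21
  Sum = 181.2625 µg/mL·hr
IV tail: 1.76/0.213 = 8.263; AUC_iv,0→∞ = 181.2625 + 8.263 = 189.5255 µg/mL·hr
Trapezoidal AUC_0→7 (oral tablet):
  [0→0.5]: (0.00+4.06)/2 × 0.5 = 1.015
  [0.5→1]: (4.06+6.43)/2 × 0.5 = 2.6225
  [1→3]: (6.43+8.08)/2 × 2 = 14.51
  [3→6]: (8.08+5.11)/2 × 3 = 19.785
  [6→6.5]: (5.11+4.64)/2 × 0.5 = 2.4375
  [6.5→7]: (4.64+4.20)/2 × 0.5 = 2.21
  Sum = 42.58 µg/mL·hr
oral tablet tail: 4.20/0.213 = 19.718; AUC_ev,0→∞ = 42.58 + 19.718 = 62.298 µg/mL·hr
F = (AUC_ev/D_ev)/(AUC_iv/D_iv) = (62.298/400)/(189.5255/100) = 0.155745/1.895255 = 0.0822

F = 0.082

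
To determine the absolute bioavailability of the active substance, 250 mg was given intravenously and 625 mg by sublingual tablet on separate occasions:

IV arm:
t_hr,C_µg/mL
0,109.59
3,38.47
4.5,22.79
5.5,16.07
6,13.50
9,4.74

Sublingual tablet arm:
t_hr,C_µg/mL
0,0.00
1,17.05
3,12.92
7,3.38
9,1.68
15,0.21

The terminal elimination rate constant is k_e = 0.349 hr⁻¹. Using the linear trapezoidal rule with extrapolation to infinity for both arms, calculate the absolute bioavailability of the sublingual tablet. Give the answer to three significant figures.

Trapezoidal AUC_0→9 (IV):
  [0→3]: (109.59+38.47)/2 × 3 = 222.09
  [3→4.5]: (38.47+22.79)/2 × 1.5 = 45.945
  [4.5→5.5]: (22.79+16.07)/2 × 1 = 19.43
  [5.5→6]: (16.07+13.50)/2 × 0.5 = 7.3925
  [6→9]: (13.50+4.74)/2 × 3 = 27.36
  Sum = 322.2175 µg/mL·hr
IV tail: 4.74/0.349 = 13.582; AUC_iv,0→∞ = 322.2175 + 13.582 = 335.7995 µg/mL·hr
Trapezoidal AUC_0→15 (sublingual tablet):
  [0→1]: (0.00+17.05)/2 × 1 = 8.525
  [1→3]: (17.05+12.92)/2 × 2 = 29.97
  [3→7]: (12.92+3.38)/2 × 4 = 32.6
  [7→9]: (3.38+1.68)/2 × 2 = 5.06
  [9→15]: (1.68+0.21)/2 × 6 = 5.67
  Sum = 81.825 µg/mL·hr
sublingual tablet tail: 0.21/0.349 = 0.602; AUC_ev,0→∞ = 81.825 + 0.602 = 82.427 µg/mL·hr
F = (AUC_ev/D_ev)/(AUC_iv/D_iv) = (82.427/625)/(335.7995/250) = 0.1318832/1.343198 = 0.0982

F = 0.0982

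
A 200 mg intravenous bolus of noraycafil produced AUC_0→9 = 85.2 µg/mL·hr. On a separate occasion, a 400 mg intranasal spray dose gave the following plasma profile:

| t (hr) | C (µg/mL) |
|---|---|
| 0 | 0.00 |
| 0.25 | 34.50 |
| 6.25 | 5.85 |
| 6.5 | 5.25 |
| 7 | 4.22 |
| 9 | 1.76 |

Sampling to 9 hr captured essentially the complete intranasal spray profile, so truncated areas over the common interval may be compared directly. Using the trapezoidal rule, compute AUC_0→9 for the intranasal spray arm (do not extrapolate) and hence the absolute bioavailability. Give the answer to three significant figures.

F = 0.793

Trapezoidal AUC_0→9 (intranasal spray):
  [0→0.25]: (0.00+34.50)/2 × 0.25 = 4.3125
  [0.25→6.25]: (34.50+5.85)/2 × 6 = 121.05
  [6.25→6.5]: (5.85+5.25)/2 × 0.25 = 1.3875
  [6.5→7]: (5.25+4.22)/2 × 0.5 = 2.3675
  [7→9]: (4.22+1.76)/2 × 2 = 5.98
  Sum = 135.0975 µg/mL·hr
F = (AUC_ev/D_ev)/(AUC_iv/D_iv) = (135.0975/400)/(85.2/200) = 0.33774375/0.426 = 0.7928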